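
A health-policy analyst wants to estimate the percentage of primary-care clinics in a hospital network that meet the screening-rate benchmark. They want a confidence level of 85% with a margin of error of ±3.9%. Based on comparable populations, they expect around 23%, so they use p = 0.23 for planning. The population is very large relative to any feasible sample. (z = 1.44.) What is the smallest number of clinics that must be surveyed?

With p = 0.23, p(1−p) = 0.1771.
n = z²·p(1−p)/E² = 1.44² × 0.1771 / 0.039² = 2.0736 × 0.1771 / 0.001521 ≈ 241.44.
Rounding up gives n = 242.

242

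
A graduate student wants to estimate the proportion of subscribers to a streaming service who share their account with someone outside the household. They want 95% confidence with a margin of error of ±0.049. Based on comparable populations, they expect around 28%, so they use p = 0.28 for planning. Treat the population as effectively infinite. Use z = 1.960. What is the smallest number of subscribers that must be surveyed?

323

With p = 0.28, p(1−p) = 0.2016.
n = z²·p(1−p)/E² = 1.960² × 0.2016 / 0.049² = 3.8416 × 0.2016 / 0.002401 ≈ 322.56.
Rounding up gives n = 323.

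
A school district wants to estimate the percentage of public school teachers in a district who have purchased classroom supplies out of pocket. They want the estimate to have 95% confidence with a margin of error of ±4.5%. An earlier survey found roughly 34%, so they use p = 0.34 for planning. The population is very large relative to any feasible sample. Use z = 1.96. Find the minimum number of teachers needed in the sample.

426

With p = 0.34, p(1−p) = 0.2244.
n = z²·p(1−p)/E² = 1.96² × 0.2244 / 0.045² = 3.8416 × 0.2244 / 0.002025 ≈ 425.71.
Rounding up gives n = 426.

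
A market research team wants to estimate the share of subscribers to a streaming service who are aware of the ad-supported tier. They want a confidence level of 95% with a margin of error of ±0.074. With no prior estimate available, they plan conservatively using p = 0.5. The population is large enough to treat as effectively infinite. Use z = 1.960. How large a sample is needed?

176

With p = 0.5, p(1−p) = 0.25.
n = z²·p(1−p)/E² = 1.960² × 0.2500 / 0.074² = 3.8416 × 0.2500 / 0.005476 ≈ 175.38.
Rounding up gives n = 176.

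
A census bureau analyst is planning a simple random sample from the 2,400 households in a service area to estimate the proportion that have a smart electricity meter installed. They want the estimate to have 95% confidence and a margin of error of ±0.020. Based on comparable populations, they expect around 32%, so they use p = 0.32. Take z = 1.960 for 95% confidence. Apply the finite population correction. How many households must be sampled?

1118

Unadjusted: n₀ = 1.960² × 0.32 × 0.68 / 0.020² ≈ 2089.83, so n₀ = 2090.
Finite population correction with N = 2,400: n = n₀ / (1 + (n₀−1)/N) = 2090 / (1 + 2089/2400) = 2090 / 1.8704 ≈ 1117.40.
Rounding up, n = 1118.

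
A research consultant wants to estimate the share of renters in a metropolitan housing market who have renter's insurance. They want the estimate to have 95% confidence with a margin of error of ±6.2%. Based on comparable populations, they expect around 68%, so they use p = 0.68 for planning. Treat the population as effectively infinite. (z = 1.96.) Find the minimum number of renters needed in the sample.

With p = 0.68, p(1−p) = 0.2176.
n = z²·p(1−p)/E² = 1.96² × 0.2176 / 0.062² = 3.8416 × 0.2176 / 0.003844 ≈ 217.46.
Rounding up gives n = 218.

218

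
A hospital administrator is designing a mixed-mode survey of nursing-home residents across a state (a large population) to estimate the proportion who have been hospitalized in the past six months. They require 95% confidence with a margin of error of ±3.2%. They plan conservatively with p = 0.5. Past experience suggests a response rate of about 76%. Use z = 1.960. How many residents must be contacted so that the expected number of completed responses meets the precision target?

Completed interviews needed: n₀ = 1.960² × 0.2500 / 0.032² ≈ 937.89 → 938.
At a 76% response rate, contacts needed = 938 / 0.76 ≈ 1234.21 → 1235.

1235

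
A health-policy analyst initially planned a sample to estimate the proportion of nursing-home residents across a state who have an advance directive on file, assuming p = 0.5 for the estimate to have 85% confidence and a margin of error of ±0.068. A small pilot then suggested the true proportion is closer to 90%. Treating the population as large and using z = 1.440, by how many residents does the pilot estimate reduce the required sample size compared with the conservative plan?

Conservative (p = 0.5): n = 1.440² × 0.25 / 0.068² ≈ 112.11 → 113.
Using p = 0.90: p(1−p) = 0.0900, so n = 1.440² × 0.0900 / 0.068² ≈ 40.36 → 41.
Reduction: 113 − 41 = 72.

72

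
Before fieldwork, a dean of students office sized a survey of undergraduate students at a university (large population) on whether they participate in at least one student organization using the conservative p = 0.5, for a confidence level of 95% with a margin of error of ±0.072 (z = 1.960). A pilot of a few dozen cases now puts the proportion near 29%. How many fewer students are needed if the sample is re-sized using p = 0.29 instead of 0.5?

33

Conservative (p = 0.5): n = 1.960² × 0.25 / 0.072² ≈ 185.26 → 186.
Using p = 0.29: p(1−p) = 0.2059, so n = 1.960² × 0.2059 / 0.072² ≈ 152.58 → 153.
Reduction: 186 − 153 = 33.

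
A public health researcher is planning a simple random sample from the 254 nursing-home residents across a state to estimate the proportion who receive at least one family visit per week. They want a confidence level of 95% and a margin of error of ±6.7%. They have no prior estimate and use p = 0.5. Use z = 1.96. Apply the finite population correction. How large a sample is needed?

Unadjusted: n₀ = 1.96² × 0.50 × 0.50 / 0.067² ≈ 213.95, so n₀ = 214.
Finite population correction with N = 254: n = n₀ / (1 + (n₀−1)/N) = 214 / (1 + 213/254) = 214 / 1.8386 ≈ 116.39.
Rounding up, n = 117.

117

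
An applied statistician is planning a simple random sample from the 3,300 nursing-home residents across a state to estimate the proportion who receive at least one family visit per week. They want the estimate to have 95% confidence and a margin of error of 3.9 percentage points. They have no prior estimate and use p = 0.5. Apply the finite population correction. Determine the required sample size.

For 95% confidence, z = 1.96.
Unadjusted: n₀ = 1.96² × 0.50 × 0.50 / 0.039² ≈ 631.43, so n₀ = 632.
Finite population correction with N = 3,300: n = n₀ / (1 + (n₀−1)/N) = 632 / (1 + 631/3300) = 632 / 1.1912 ≈ 530.55.
Rounding up, n = 531.

531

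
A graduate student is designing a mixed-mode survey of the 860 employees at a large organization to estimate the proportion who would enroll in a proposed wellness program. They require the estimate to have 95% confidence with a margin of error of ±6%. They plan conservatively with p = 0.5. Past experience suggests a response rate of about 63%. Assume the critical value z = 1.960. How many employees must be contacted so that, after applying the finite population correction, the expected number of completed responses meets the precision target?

324

Completed interviews needed (unadjusted): n₀ = 1.960² × 0.2500 / 0.060² ≈ 266.78 → 267.
FPC for N = 860: n = 267 / (1 + 266/860) = 267 / 1.3093 ≈ 203.93 → 204.
At a 63% response rate, contacts needed = 204 / 0.63 ≈ 323.81 → 324.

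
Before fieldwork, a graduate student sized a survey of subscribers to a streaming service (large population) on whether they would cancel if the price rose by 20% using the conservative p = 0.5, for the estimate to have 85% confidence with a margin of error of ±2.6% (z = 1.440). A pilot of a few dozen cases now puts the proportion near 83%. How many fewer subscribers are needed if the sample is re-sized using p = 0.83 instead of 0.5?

Conservative (p = 0.5): n = 1.440² × 0.25 / 0.026² ≈ 766.86 → 767.
Using p = 0.83: p(1−p) = 0.1411, so n = 1.440² × 0.1411 / 0.026² ≈ 432.82 → 433.
Reduction: 767 − 433 = 334.

334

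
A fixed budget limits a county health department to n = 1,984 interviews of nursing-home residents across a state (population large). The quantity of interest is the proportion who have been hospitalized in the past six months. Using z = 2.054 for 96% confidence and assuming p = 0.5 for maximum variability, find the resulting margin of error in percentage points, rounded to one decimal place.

2.3

SE(p̂) = √[p(1−p)/n] = √[0.2500/1984] = 0.01123.
E = z × SE = 2.054 × 0.01123 = 0.02306, or 2.3 percentage points.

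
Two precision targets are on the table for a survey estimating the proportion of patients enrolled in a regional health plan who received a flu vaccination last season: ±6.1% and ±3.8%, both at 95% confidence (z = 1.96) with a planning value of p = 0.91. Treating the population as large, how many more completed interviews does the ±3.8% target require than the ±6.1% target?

133

At ±6.1%: n = 1.96² × 0.0819 / 0.061² ≈ 84.55 → 85.
At ±3.8%: n = 1.96² × 0.0819 / 0.038² ≈ 217.89 → 218.
Additional respondents: 218 − 85 = 133.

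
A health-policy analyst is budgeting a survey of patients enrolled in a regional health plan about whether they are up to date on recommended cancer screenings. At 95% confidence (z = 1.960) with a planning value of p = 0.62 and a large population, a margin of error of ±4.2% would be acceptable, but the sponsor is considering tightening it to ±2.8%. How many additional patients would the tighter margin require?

641

At ±4.2%: n = 1.960² × 0.2356 / 0.042² ≈ 513.08 → 514.
At ±2.8%: n = 1.960² × 0.2356 / 0.028² ≈ 1154.44 → 1155.
Additional respondents: 1155 − 514 = 641.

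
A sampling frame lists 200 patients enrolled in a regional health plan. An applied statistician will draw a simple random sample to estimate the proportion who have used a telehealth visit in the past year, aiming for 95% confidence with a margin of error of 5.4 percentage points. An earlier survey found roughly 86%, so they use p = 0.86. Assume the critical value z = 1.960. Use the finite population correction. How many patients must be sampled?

Unadjusted: n₀ = 1.960² × 0.86 × 0.14 / 0.054² ≈ 158.62, so n₀ = 159.
Finite population correction with N = 200: n = n₀ / (1 + (n₀−1)/N) = 159 / (1 + 158/200) = 159 / 1.7900 ≈ 88.83.
Rounding up, n = 89.

89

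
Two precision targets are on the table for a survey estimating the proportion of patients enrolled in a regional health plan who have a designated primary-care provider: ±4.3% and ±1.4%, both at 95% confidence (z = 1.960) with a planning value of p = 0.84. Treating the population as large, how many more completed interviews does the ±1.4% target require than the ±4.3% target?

At ±4.3%: n = 1.960² × 0.1344 / 0.043² ≈ 279.24 → 280.
At ±1.4%: n = 1.960² × 0.1344 / 0.014² ≈ 2634.24 → 2635.
Additional respondents: 2635 − 280 = 2355.

2355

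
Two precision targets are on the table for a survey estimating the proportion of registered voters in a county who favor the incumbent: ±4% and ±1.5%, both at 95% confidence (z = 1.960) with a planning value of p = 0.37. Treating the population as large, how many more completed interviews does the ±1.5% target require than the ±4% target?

At ±4%: n = 1.960² × 0.2331 / 0.040² ≈ 559.67 → 560.
At ±1.5%: n = 1.960² × 0.2331 / 0.015² ≈ 3979.90 → 3980.
Additional respondents: 3980 − 560 = 3420.

3420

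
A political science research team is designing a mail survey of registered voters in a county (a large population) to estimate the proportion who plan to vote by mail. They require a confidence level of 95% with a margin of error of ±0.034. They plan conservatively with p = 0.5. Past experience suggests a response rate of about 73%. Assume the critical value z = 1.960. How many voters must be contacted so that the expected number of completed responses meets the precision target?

Completed interviews needed: n₀ = 1.960² × 0.2500 / 0.034² ≈ 830.80 → 831.
At a 73% response rate, contacts needed = 831 / 0.73 ≈ 1138.36 → 1139.

1139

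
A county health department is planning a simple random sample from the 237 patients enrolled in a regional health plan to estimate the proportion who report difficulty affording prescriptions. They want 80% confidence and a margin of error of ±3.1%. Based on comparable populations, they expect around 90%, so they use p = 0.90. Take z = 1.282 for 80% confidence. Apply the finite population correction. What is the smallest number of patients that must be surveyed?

Unadjusted: n₀ = 1.282² × 0.90 × 0.10 / 0.031² ≈ 153.92, so n₀ = 154.
Finite population correction with N = 237: n = n₀ / (1 + (n₀−1)/N) = 154 / (1 + 153/237) = 154 / 1.6456 ≈ 93.58.
Rounding up, n = 94.

94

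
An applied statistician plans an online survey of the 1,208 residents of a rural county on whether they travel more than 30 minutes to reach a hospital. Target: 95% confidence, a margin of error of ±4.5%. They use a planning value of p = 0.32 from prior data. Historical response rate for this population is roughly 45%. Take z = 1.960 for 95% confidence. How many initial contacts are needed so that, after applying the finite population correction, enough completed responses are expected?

685

Completed interviews needed (unadjusted): n₀ = 1.960² × 0.2176 / 0.045² ≈ 412.81 → 413.
FPC for N = 1,208: n = 413 / (1 + 412/1208) = 413 / 1.3411 ≈ 307.97 → 308.
At a 45% response rate, contacts needed = 308 / 0.45 ≈ 684.44 → 685.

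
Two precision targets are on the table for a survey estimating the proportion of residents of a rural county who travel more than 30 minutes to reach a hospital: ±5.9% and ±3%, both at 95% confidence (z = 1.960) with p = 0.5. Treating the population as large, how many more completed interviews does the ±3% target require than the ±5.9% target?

At ±5.9%: n = 1.960² × 0.2500 / 0.059² ≈ 275.90 → 276.
At ±3%: n = 1.960² × 0.2500 / 0.030² ≈ 1067.11 → 1068.
Additional respondents: 1068 − 276 = 792.

792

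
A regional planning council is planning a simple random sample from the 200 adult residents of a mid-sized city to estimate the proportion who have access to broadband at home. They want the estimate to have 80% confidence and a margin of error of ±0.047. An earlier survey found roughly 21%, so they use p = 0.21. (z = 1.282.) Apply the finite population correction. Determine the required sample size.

Unadjusted: n₀ = 1.282² × 0.21 × 0.79 / 0.047² ≈ 123.43, so n₀ = 124.
Finite population correction with N = 200: n = n₀ / (1 + (n₀−1)/N) = 124 / (1 + 123/200) = 124 / 1.6150 ≈ 76.78.
Rounding up, n = 77.

77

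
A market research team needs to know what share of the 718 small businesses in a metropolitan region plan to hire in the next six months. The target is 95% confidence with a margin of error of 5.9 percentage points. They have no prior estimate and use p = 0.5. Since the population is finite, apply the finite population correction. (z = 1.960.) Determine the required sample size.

Unadjusted: n₀ = 1.960² × 0.50 × 0.50 / 0.059² ≈ 275.90, so n₀ = 276.
Finite population correction with N = 718: n = n₀ / (1 + (n₀−1)/N) = 276 / (1 + 275/718) = 276 / 1.3830 ≈ 199.56.
Rounding up, n = 200.

200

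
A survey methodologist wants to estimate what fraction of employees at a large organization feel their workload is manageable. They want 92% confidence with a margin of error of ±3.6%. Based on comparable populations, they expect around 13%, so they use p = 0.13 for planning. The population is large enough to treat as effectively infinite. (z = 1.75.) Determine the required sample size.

268

With p = 0.13, p(1−p) = 0.1131.
n = z²·p(1−p)/E² = 1.75² × 0.1131 / 0.036² = 3.0625 × 0.1131 / 0.001296 ≈ 267.26.
Rounding up gives n = 268.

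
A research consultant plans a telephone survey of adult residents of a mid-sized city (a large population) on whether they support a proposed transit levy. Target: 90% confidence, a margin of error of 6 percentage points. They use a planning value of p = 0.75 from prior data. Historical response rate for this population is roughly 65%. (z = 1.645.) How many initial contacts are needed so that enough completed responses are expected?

217

Completed interviews needed: n₀ = 1.645² × 0.1875 / 0.060² ≈ 140.94 → 141.
At a 65% response rate, contacts needed = 141 / 0.65 ≈ 216.92 → 217.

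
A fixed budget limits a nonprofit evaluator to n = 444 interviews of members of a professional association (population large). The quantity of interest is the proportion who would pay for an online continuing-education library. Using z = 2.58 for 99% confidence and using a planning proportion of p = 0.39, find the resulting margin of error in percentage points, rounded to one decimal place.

6.0

SE(p̂) = √[p(1−p)/n] = √[0.2379/444] = 0.02315.
E = z × SE = 2.58 × 0.02315 = 0.05972, or 6.0 percentage points.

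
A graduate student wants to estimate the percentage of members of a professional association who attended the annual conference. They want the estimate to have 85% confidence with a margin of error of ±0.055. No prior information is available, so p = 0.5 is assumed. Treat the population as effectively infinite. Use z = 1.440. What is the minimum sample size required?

172

With p = 0.5, p(1−p) = 0.25.
n = z²·p(1−p)/E² = 1.440² × 0.2500 / 0.055² = 2.0736 × 0.2500 / 0.003025 ≈ 171.37.
Rounding up gives n = 172.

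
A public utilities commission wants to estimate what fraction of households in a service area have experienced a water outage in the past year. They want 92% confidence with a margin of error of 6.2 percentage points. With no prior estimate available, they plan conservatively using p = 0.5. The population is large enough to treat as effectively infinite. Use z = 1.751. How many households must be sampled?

200

With p = 0.5, p(1−p) = 0.25.
n = z²·p(1−p)/E² = 1.751² × 0.2500 / 0.062² = 3.0660 × 0.2500 / 0.003844 ≈ 199.40.
Rounding up gives n = 200.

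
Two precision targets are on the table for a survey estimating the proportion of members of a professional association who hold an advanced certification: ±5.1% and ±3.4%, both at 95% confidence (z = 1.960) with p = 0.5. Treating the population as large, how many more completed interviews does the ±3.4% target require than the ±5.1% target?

461

At ±5.1%: n = 1.960² × 0.2500 / 0.051² ≈ 369.24 → 370.
At ±3.4%: n = 1.960² × 0.2500 / 0.034² ≈ 830.80 → 831.
Additional respondents: 831 − 370 = 461.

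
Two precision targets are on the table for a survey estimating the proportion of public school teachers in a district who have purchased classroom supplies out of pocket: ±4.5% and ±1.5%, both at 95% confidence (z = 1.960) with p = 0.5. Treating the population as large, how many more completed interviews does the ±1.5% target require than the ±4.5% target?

3794

At ±4.5%: n = 1.960² × 0.2500 / 0.045² ≈ 474.27 → 475.
At ±1.5%: n = 1.960² × 0.2500 / 0.015² ≈ 4268.44 → 4269.
Additional respondents: 4269 − 475 = 3794.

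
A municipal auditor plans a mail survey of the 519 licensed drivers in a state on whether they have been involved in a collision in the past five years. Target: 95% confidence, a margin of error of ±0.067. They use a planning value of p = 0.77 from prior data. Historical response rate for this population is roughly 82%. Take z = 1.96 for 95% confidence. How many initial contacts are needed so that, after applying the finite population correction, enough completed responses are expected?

144

Completed interviews needed (unadjusted): n₀ = 1.96² × 0.1771 / 0.067² ≈ 151.56 → 152.
FPC for N = 519: n = 152 / (1 + 151/519) = 152 / 1.2909 ≈ 117.74 → 118.
At an 82% response rate, contacts needed = 118 / 0.82 ≈ 143.90 → 144.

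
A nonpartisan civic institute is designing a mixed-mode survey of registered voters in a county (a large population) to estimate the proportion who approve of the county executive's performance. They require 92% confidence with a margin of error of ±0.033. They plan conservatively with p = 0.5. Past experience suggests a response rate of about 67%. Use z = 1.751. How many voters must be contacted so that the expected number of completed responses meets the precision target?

Completed interviews needed: n₀ = 1.751² × 0.2500 / 0.033² ≈ 703.86 → 704.
At a 67% response rate, contacts needed = 704 / 0.67 ≈ 1050.75 → 1051.

1051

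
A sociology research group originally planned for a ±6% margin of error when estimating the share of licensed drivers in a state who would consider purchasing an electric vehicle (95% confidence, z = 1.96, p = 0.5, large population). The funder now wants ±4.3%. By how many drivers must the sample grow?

At ±6%: n = 1.96² × 0.2500 / 0.060² ≈ 266.78 → 267.
At ±4.3%: n = 1.96² × 0.2500 / 0.043² ≈ 519.42 → 520.
Additional respondents: 520 − 267 = 253.

253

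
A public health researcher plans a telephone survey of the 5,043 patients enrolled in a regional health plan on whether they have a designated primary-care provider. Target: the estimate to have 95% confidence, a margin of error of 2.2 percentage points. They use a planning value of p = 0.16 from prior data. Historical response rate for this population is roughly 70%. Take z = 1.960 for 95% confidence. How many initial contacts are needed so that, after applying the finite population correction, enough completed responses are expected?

1259

Completed interviews needed (unadjusted): n₀ = 1.960² × 0.1344 / 0.022² ≈ 1066.76 → 1067.
FPC for N = 5,043: n = 1067 / (1 + 1066/5043) = 1067 / 1.2114 ≈ 880.81 → 881.
At a 70% response rate, contacts needed = 881 / 0.70 ≈ 1258.57 → 1259.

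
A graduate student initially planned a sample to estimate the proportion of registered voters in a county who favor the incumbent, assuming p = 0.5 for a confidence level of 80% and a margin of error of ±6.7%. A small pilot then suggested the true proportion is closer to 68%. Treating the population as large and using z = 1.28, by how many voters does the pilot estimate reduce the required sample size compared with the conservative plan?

12

Conservative (p = 0.5): n = 1.28² × 0.25 / 0.067² ≈ 91.25 → 92.
Using p = 0.68: p(1−p) = 0.2176, so n = 1.28² × 0.2176 / 0.067² ≈ 79.42 → 80.
Reduction: 92 − 80 = 12.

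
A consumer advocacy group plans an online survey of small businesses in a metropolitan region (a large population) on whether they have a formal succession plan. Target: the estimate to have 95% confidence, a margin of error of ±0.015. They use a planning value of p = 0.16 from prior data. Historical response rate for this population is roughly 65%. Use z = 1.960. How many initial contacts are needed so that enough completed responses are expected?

3531

Completed interviews needed: n₀ = 1.960² × 0.1344 / 0.015² ≈ 2294.72 → 2295.
At a 65% response rate, contacts needed = 2295 / 0.65 ≈ 3530.77 → 3531.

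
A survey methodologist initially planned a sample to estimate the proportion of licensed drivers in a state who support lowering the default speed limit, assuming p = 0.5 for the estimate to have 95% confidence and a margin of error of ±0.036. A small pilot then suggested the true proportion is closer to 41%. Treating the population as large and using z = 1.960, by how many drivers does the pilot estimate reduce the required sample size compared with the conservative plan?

24

Conservative (p = 0.5): n = 1.960² × 0.25 / 0.036² ≈ 741.05 → 742.
Using p = 0.41: p(1−p) = 0.2419, so n = 1.960² × 0.2419 / 0.036² ≈ 717.04 → 718.
Reduction: 742 − 718 = 24.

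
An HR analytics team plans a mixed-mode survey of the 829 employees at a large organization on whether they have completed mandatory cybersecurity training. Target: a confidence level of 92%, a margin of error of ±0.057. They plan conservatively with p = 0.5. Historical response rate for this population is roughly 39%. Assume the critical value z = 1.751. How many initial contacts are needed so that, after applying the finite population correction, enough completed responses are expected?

472

Completed interviews needed (unadjusted): n₀ = 1.751² × 0.2500 / 0.057² ≈ 235.92 → 236.
FPC for N = 829: n = 236 / (1 + 235/829) = 236 / 1.2835 ≈ 183.88 → 184.
At a 39% response rate, contacts needed = 184 / 0.39 ≈ 471.79 → 472.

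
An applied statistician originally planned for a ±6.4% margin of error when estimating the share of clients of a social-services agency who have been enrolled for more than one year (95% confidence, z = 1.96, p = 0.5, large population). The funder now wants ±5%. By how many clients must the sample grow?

At ±6.4%: n = 1.96² × 0.2500 / 0.064² ≈ 234.47 → 235.
At ±5%: n = 1.96² × 0.2500 / 0.050² ≈ 384.16 → 385.
Additional respondents: 385 − 235 = 150.

150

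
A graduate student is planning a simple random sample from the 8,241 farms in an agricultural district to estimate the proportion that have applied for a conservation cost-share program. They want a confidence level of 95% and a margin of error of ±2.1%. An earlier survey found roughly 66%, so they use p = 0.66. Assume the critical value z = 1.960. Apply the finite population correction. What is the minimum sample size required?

Unadjusted: n₀ = 1.960² × 0.66 × 0.34 / 0.021² ≈ 1954.77, so n₀ = 1955.
Finite population correction with N = 8,241: n = n₀ / (1 + (n₀−1)/N) = 1955 / (1 + 1954/8241) = 1955 / 1.2371 ≈ 1580.30.
Rounding up, n = 1581.

1581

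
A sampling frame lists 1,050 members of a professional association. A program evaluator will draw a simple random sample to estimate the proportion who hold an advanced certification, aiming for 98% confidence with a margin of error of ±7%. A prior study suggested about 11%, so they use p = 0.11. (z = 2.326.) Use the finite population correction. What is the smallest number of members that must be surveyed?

99

Unadjusted: n₀ = 2.326² × 0.11 × 0.89 / 0.070² ≈ 108.10, so n₀ = 109.
Finite population correction with N = 1,050: n = n₀ / (1 + (n₀−1)/N) = 109 / (1 + 108/1050) = 109 / 1.1029 ≈ 98.83.
Rounding up, n = 99.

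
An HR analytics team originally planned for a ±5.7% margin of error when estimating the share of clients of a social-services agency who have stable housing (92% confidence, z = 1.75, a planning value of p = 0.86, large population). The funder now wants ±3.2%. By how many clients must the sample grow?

247

At ±5.7%: n = 1.75² × 0.1204 / 0.057² ≈ 113.49 → 114.
At ±3.2%: n = 1.75² × 0.1204 / 0.032² ≈ 360.08 → 361.
Additional respondents: 361 − 114 = 247.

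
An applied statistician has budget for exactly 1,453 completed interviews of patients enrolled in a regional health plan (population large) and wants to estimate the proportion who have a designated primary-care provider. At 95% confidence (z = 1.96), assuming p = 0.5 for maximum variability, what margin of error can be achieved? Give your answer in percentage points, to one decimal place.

SE(p̂) = √[p(1−p)/n] = √[0.2500/1453] = 0.01312.
E = z × SE = 1.96 × 0.01312 = 0.02571, or 2.6 percentage points.

2.6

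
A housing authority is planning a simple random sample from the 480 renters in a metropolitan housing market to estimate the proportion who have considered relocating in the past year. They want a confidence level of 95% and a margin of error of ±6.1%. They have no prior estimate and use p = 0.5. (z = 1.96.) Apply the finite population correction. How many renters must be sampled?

169

Unadjusted: n₀ = 1.96² × 0.50 × 0.50 / 0.061² ≈ 258.10, so n₀ = 259.
Finite population correction with N = 480: n = n₀ / (1 + (n₀−1)/N) = 259 / (1 + 258/480) = 259 / 1.5375 ≈ 168.46.
Rounding up, n = 169.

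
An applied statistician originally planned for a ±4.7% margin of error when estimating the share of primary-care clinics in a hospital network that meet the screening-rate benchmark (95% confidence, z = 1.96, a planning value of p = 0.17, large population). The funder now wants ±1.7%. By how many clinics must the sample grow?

At ±4.7%: n = 1.96² × 0.1411 / 0.047² ≈ 245.38 → 246.
At ±1.7%: n = 1.96² × 0.1411 / 0.017² ≈ 1875.60 → 1876.
Additional respondents: 1876 − 246 = 1630.

1630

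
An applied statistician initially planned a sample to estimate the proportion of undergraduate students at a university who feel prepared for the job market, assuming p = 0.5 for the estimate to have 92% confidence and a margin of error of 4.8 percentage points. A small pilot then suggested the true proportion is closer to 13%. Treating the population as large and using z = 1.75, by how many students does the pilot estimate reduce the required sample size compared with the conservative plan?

Conservative (p = 0.5): n = 1.75² × 0.25 / 0.048² ≈ 332.30 → 333.
Using p = 0.13: p(1−p) = 0.1131, so n = 1.75² × 0.1131 / 0.048² ≈ 150.33 → 151.
Reduction: 333 − 151 = 182.

182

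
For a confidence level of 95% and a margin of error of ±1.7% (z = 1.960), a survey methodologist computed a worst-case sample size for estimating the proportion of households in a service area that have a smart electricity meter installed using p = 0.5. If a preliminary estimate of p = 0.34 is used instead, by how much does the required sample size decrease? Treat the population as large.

Conservative (p = 0.5): n = 1.960² × 0.25 / 0.017² ≈ 3323.18 → 3324.
Using p = 0.34: p(1−p) = 0.2244, so n = 1.960² × 0.2244 / 0.017² ≈ 2982.89 → 2983.
Reduction: 3324 − 2983 = 341.

341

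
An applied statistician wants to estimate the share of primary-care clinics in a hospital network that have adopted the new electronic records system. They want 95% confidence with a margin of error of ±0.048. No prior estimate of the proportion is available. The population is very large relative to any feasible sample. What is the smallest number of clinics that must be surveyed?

417

For 95% confidence, z = 1.960.
With no prior estimate, use p = 0.5, giving p(1−p) = 0.25.
n = z²·p(1−p)/E² = 1.960² × 0.2500 / 0.048² = 3.8416 × 0.2500 / 0.002304 ≈ 416.84.
Rounding up gives n = 417.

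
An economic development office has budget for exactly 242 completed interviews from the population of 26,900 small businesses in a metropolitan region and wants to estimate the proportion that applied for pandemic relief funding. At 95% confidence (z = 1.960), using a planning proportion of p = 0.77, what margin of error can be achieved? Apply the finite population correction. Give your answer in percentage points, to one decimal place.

5.3

Finite-population factor: (N−n)/(N−1) = (26900−242)/(26900−1) = 0.9910.
SE(p̂) = √[p(1−p)/n · (N−n)/(N−1)] = √[0.1771/242 × 0.9910] = 0.02693.
E = z × SE = 1.960 × 0.02693 = 0.05278 ≈ 5.3 percentage points.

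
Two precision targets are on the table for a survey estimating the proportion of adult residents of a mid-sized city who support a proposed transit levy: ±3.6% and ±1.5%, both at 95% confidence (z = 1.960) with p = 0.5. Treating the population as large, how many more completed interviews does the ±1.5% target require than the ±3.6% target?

3527

At ±3.6%: n = 1.960² × 0.2500 / 0.036² ≈ 741.05 → 742.
At ±1.5%: n = 1.960² × 0.2500 / 0.015² ≈ 4268.44 → 4269.
Additional respondents: 4269 − 742 = 3527.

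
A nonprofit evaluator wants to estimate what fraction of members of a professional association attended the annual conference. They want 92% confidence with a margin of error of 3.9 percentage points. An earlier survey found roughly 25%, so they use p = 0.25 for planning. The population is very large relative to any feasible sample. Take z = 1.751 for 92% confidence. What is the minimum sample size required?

With p = 0.25, p(1−p) = 0.1875.
n = z²·p(1−p)/E² = 1.751² × 0.1875 / 0.039² = 3.0660 × 0.1875 / 0.001521 ≈ 377.96.
Rounding up gives n = 378.

378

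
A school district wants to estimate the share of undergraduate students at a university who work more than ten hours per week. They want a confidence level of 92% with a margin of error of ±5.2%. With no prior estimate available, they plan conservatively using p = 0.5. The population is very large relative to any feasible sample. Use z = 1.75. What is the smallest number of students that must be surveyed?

284

With p = 0.5, p(1−p) = 0.25.
n = z²·p(1−p)/E² = 1.75² × 0.2500 / 0.052² = 3.0625 × 0.2500 / 0.002704 ≈ 283.15.
Rounding up gives n = 284.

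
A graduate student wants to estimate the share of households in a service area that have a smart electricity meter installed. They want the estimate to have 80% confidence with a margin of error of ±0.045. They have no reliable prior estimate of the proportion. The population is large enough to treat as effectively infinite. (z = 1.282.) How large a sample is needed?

With no prior estimate, use p = 0.5, giving p(1−p) = 0.25.
n = z²·p(1−p)/E² = 1.282² × 0.2500 / 0.045² = 1.6435 × 0.2500 / 0.002025 ≈ 202.90.
Rounding up gives n = 203.

203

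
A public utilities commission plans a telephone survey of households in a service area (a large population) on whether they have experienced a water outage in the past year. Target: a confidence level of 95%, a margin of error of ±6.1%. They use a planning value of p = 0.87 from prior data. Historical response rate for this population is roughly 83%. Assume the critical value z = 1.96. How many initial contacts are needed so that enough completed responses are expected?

141

Completed interviews needed: n₀ = 1.96² × 0.1131 / 0.061² ≈ 116.77 → 117.
At an 83% response rate, contacts needed = 117 / 0.83 ≈ 140.96 → 141.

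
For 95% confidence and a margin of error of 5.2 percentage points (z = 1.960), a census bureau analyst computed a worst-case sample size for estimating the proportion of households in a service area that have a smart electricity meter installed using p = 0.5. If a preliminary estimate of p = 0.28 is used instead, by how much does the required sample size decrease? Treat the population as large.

69

Conservative (p = 0.5): n = 1.960² × 0.25 / 0.052² ≈ 355.18 → 356.
Using p = 0.28: p(1−p) = 0.2016, so n = 1.960² × 0.2016 / 0.052² ≈ 286.42 → 287.
Reduction: 356 − 287 = 69.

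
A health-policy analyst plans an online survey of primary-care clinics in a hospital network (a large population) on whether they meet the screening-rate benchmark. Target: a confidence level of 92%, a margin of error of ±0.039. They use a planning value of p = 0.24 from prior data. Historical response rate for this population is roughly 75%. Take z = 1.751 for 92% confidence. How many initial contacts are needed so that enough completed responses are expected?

491

Completed interviews needed: n₀ = 1.751² × 0.1824 / 0.039² ≈ 367.68 → 368.
At a 75% response rate, contacts needed = 368 / 0.75 ≈ 490.67 → 491.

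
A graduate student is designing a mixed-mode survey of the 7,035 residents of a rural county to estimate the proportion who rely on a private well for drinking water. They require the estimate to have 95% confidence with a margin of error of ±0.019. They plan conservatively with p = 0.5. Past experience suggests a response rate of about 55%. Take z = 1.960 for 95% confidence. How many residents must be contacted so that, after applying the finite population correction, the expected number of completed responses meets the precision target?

Completed interviews needed (unadjusted): n₀ = 1.960² × 0.2500 / 0.019² ≈ 2660.39 → 2661.
FPC for N = 7,035: n = 2661 / (1 + 2660/7035) = 2661 / 1.3781 ≈ 1930.91 → 1931.
At a 55% response rate, contacts needed = 1931 / 0.55 ≈ 3510.91 → 3511.

3511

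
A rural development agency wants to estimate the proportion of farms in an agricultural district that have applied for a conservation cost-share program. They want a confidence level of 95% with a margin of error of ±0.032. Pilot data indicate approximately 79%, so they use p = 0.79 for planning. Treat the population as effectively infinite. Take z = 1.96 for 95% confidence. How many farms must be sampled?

623

With p = 0.79, p(1−p) = 0.1659.
n = z²·p(1−p)/E² = 1.96² × 0.1659 / 0.032² = 3.8416 × 0.1659 / 0.001024 ≈ 622.38.
Rounding up gives n = 623.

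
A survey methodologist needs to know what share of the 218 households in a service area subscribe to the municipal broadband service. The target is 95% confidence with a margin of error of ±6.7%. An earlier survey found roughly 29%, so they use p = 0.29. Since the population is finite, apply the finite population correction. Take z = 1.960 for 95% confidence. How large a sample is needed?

Unadjusted: n₀ = 1.960² × 0.29 × 0.71 / 0.067² ≈ 176.21, so n₀ = 177.
Finite population correction with N = 218: n = n₀ / (1 + (n₀−1)/N) = 177 / (1 + 176/218) = 177 / 1.8073 ≈ 97.93.
Rounding up, n = 98.

98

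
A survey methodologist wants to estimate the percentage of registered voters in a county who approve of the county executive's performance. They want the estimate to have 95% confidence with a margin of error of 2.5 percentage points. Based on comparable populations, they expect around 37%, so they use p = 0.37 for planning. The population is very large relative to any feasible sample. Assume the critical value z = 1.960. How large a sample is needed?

With p = 0.37, p(1−p) = 0.2331.
n = z²·p(1−p)/E² = 1.960² × 0.2331 / 0.025² = 3.8416 × 0.2331 / 0.000625 ≈ 1432.76.
Rounding up gives n = 1433.

1433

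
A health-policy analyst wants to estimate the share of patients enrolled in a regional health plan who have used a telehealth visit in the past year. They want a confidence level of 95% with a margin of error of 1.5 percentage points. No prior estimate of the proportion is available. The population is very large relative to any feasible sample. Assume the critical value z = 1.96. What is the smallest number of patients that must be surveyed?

With no prior estimate, use p = 0.5, giving p(1−p) = 0.25.
n = z²·p(1−p)/E² = 1.96² × 0.2500 / 0.015² = 3.8416 × 0.2500 / 0.000225 ≈ 4268.44.
Rounding up gives n = 4269.

4269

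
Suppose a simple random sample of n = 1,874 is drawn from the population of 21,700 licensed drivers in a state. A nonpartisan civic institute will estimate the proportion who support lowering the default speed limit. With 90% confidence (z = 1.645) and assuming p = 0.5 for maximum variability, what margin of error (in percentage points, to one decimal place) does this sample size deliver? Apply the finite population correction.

1.8

Finite-population factor: (N−n)/(N−1) = (21700−1874)/(21700−1) = 0.9137.
SE(p̂) = √[p(1−p)/n · (N−n)/(N−1)] = √[0.2500/1874 × 0.9137] = 0.01104.
E = z × SE = 1.645 × 0.01104 = 0.01816 ≈ 1.8 percentage points.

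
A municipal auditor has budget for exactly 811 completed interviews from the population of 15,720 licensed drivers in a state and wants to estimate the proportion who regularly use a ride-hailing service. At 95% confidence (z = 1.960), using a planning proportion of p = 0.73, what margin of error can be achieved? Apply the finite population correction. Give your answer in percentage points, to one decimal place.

Finite-population factor: (N−n)/(N−1) = (15720−811)/(15720−1) = 0.9485.
SE(p̂) = √[p(1−p)/n · (N−n)/(N−1)] = √[0.1971/811 × 0.9485] = 0.01518.
E = z × SE = 1.960 × 0.01518 = 0.02976 ≈ 3.0 percentage points.

3.0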